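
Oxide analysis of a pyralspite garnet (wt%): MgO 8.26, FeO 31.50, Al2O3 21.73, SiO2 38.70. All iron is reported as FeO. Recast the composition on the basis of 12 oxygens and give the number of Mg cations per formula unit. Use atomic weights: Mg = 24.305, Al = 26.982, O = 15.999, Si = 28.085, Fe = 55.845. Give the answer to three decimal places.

MgO (M=40.304): mol = 0.20494; Mg = 0.20494, O = 0.20494.
FeO (M=71.844): mol = 0.43845; Fe = 0.43845, O = 0.43845.
Al2O3 (M=101.961): mol = 0.21312; Al = 0.42624, O = 0.63936.
SiO2 (M=60.083): mol = 0.64411; Si = 0.64411, O = 1.28822.
ΣO = 2.57097; factor = 12/ΣO = 4.66750.
Mg apfu = 0.20494 × 4.66750 = 0.957.

0.957 Mg apfu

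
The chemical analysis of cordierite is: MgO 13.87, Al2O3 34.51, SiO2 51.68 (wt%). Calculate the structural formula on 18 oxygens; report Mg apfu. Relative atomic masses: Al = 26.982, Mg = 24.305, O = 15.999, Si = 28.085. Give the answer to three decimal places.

2.011 Mg apfu

MgO: 13.87/40.304 = 0.34413 mol → 0.34413 mol Mg, 0.34413 mol O.
Al2O3: 34.51/101.961 = 0.33846 mol → 0.67692 mol Al, 1.01538 mol O.
SiO2: 51.68/60.083 = 0.86014 mol → 0.86014 mol Si, 1.72028 mol O.
Total oxygen = 3.07979 mol. Normalization factor = 18/3.07979 = 5.84455.
Mg per 18 O = 0.34413 × 5.84455 = 2.011.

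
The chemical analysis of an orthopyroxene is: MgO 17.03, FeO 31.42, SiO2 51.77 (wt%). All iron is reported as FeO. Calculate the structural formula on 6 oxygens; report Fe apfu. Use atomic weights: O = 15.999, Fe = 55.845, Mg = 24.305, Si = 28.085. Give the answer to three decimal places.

1.016 Fe apfu

MgO: 17.03/40.304 = 0.42254 mol → 0.42254 mol Mg, 0.42254 mol O.
FeO: 31.42/71.844 = 0.43734 mol → 0.43734 mol Fe, 0.43734 mol O.
SiO2: 51.77/60.083 = 0.86164 mol → 0.86164 mol Si, 1.72328 mol O.
Total oxygen = 2.58316 mol. Normalization factor = 6/2.58316 = 2.32274.
Fe per 6 O = 0.43734 × 2.32274 = 1.016.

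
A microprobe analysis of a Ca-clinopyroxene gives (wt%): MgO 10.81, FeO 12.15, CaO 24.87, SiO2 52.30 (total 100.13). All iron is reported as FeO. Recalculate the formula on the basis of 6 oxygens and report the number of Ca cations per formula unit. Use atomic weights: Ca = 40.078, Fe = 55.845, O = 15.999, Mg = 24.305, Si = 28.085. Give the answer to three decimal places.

1.015 Ca apfu

MgO: 10.81/40.304 = 0.26821 mol → 0.26821 mol Mg, 0.26821 mol O.
FeO: 12.15/71.844 = 0.16912 mol → 0.16912 mol Fe, 0.16912 mol O.
CaO: 24.87/56.077 = 0.44350 mol → 0.44350 mol Ca, 0.44350 mol O.
SiO2: 52.30/60.083 = 0.87046 mol → 0.87046 mol Si, 1.74092 mol O.
Total oxygen = 2.62175 mol. Normalization factor = 6/2.62175 = 2.28855.
Ca per 6 O = 0.44350 × 2.28855 = 1.015.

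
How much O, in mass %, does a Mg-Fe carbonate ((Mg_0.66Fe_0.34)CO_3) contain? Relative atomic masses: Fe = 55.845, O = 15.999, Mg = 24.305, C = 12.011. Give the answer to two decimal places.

M((Mg_0.66Fe_0.34)CO_3) = 95.037 g/mol.
O contributes 3 × 15.999 = 47.997 g per mole.
47.997/95.037 = 0.5050 → 50.50%.

50.50 mass %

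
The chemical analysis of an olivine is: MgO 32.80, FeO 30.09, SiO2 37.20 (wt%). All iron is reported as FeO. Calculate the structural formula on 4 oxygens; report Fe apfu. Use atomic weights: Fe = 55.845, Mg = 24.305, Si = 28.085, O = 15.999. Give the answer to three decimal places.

0.678 Fe apfu

32.80 wt% MgO ÷ 40.304 g/mol = 0.81382 mol, giving 0.81382 Mg and 0.81382 O.
30.09 wt% FeO ÷ 71.844 g/mol = 0.41882 mol, giving 0.41882 Fe and 0.41882 O.
37.20 wt% SiO2 ÷ 60.083 g/mol = 0.61914 mol, giving 0.61914 Si and 1.23828 O.
Oxygen sums to 2.47092; scaling by 4/2.47092 = 1.61883 puts the formula on 4 O.
Fe: 0.41882 × 1.61883 = 0.678 atoms per formula unit.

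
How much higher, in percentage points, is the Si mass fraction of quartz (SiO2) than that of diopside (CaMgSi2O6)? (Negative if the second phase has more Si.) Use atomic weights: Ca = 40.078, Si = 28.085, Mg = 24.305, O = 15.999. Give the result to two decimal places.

First mineral: 28.085 g Si in 60.083 g formula = 46.74 wt% Si.
Second mineral: 56.170 g Si in 216.547 g formula = 25.94 wt% Si.
46.74% − 25.94% gives a difference of 20.80 percentage points.

20.80 percentage points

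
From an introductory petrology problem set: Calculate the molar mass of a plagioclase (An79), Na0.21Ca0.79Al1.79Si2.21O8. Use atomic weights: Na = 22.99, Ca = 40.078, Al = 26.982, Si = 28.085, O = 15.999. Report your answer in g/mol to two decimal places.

274.85 g/mol

The formula mass is the sum 0.21×22.99 + 0.79×40.078 + 1.79×26.982 + 2.21×28.085 + 8×15.999.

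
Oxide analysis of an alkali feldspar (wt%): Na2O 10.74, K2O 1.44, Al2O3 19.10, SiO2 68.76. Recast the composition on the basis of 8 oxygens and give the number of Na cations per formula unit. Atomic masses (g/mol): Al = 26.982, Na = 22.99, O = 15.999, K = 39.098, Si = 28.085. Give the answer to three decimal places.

0.912 Na apfu

Na2O (M=61.979): mol = 0.17328; Na = 0.34656, O = 0.17328.
K2O (M=94.195): mol = 0.01529; K = 0.03058, O = 0.01529.
Al2O3 (M=101.961): mol = 0.18733; Al = 0.37466, O = 0.56199.
SiO2 (M=60.083): mol = 1.14442; Si = 1.14442, O = 2.28884.
ΣO = 3.03940; factor = 8/ΣO = 2.63210.
Na apfu = 0.34656 × 2.63210 = 0.912.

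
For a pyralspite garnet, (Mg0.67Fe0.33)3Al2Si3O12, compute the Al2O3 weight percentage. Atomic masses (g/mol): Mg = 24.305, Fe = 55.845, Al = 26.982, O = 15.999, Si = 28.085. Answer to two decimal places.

23.47 wt%

Molar mass of (Mg0.67Fe0.33)3Al2Si3O12 = 2.01*24.305 + 0.99*55.845 + 2*26.982 + 3*28.085 + 12*15.999 = 434.347 g/mol.
Each formula unit contains 2 Al, equivalent to 2/2 = 1.0000 mol Al2O3.
M(Al2O3) = 2×26.982 + 3×15.999 = 101.961 g/mol.
Mass of Al2O3 per formula unit = 1.0000 × 101.961 = 101.961 g.
Al2O3 wt% = 101.961 / 434.347 × 100 = 23.47%.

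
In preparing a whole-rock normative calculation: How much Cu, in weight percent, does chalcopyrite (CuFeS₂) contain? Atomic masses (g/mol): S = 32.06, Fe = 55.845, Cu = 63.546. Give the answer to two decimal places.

M(CuFeS₂) = 183.511 g/mol.
Cu contributes 1 × 63.546 = 63.546 g per mole.
63.546/183.511 = 0.3463 → 34.63%.

34.63 weight percent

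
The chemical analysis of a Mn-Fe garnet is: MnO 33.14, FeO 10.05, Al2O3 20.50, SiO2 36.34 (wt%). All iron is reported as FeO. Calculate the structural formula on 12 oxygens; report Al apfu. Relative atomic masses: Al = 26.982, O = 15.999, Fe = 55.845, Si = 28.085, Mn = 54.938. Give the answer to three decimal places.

1.994 Al apfu

33.14 wt% MnO ÷ 70.937 g/mol = 0.46718 mol, giving 0.46718 Mn and 0.46718 O.
10.05 wt% FeO ÷ 71.844 g/mol = 0.13989 mol, giving 0.13989 Fe and 0.13989 O.
20.50 wt% Al2O3 ÷ 101.961 g/mol = 0.20106 mol, giving 0.40212 Al and 0.60318 O.
36.34 wt% SiO2 ÷ 60.083 g/mol = 0.60483 mol, giving 0.60483 Si and 1.20966 O.
Oxygen sums to 2.41991; scaling by 12/2.41991 = 4.95886 puts the formula on 12 O.
Al: 0.40212 × 4.95886 = 1.994 atoms per formula unit.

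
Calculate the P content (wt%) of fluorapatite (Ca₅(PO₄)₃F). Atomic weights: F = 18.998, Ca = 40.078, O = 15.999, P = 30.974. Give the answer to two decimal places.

Molar mass of Ca₅(PO₄)₃F: 5·40.078 + 3·30.974 + 12·15.999 + 1·18.998 = 504.298 g/mol.
Mass of P per formula unit: 3 × 30.974 = 92.922 g.
Weight fraction P = 92.922 / 504.298 = 0.1843.

18.43 wt%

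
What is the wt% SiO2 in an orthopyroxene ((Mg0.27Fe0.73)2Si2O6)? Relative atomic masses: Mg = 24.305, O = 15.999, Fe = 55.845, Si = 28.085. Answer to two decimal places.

48.69 wt%

Molar mass of (Mg0.27Fe0.73)2Si2O6 = 0.54*24.305 + 1.46*55.845 + 2*28.085 + 6*15.999 = 246.822 g/mol.
Each formula unit contains 2 Si, equivalent to 2/1 = 2.0000 mol SiO2.
M(SiO2) = 1×28.085 + 2×15.999 = 60.083 g/mol.
Mass of SiO2 per formula unit = 2.0000 × 60.083 = 120.166 g.
SiO2 wt% = 120.166 / 246.822 × 100 = 48.69%.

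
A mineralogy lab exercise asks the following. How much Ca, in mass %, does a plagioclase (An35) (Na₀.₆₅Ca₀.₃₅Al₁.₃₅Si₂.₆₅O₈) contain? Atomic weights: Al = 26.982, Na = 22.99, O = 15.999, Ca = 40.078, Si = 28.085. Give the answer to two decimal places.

Formula mass = 0.65×22.99 + 0.35×40.078 + 1.35×26.982 + 2.65×28.085 + 8×15.999 = 267.814 g/mol, of which 14.027 g is Ca.
So Ca makes up 14.027/267.814 = 0.0524 of the mass, i.e. 5.24%.

5.24 mass %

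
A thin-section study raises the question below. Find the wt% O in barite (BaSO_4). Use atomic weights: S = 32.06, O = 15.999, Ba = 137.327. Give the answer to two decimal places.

Molar mass of BaSO_4: 1·137.327 + 1·32.06 + 4·15.999 = 233.383 g/mol.
Mass of O per formula unit: 4 × 15.999 = 63.996 g.
Weight fraction O = 63.996 / 233.383 = 0.2742.

27.42 wt%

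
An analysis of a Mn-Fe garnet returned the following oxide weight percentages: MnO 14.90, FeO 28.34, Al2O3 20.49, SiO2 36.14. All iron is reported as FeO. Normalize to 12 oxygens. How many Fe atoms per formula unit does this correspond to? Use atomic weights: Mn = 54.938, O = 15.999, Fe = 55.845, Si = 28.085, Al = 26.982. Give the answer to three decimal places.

14.90 wt% MnO ÷ 70.937 g/mol = 0.21005 mol, giving 0.21005 Mn and 0.21005 O.
28.34 wt% FeO ÷ 71.844 g/mol = 0.39447 mol, giving 0.39447 Fe and 0.39447 O.
20.49 wt% Al2O3 ÷ 101.961 g/mol = 0.20096 mol, giving 0.40192 Al and 0.60288 O.
36.14 wt% SiO2 ÷ 60.083 g/mol = 0.60150 mol, giving 0.60150 Si and 1.20300 O.
Oxygen sums to 2.41040; scaling by 12/2.41040 = 4.97843 puts the formula on 12 O.
Fe: 0.39447 × 4.97843 = 1.964 atoms per formula unit.

1.964 Fe apfu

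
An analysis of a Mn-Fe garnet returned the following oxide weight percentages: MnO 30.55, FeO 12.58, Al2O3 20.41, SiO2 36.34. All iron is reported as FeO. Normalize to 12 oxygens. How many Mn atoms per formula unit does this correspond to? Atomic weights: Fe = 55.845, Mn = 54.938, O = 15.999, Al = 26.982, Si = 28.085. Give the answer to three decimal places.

2.139 Mn apfu

30.55 wt% MnO ÷ 70.937 g/mol = 0.43066 mol, giving 0.43066 Mn and 0.43066 O.
12.58 wt% FeO ÷ 71.844 g/mol = 0.17510 mol, giving 0.17510 Fe and 0.17510 O.
20.41 wt% Al2O3 ÷ 101.961 g/mol = 0.20017 mol, giving 0.40034 Al and 0.60051 O.
36.34 wt% SiO2 ÷ 60.083 g/mol = 0.60483 mol, giving 0.60483 Si and 1.20966 O.
Oxygen sums to 2.41593; scaling by 12/2.41593 = 4.96703 puts the formula on 12 O.
Mn: 0.43066 × 4.96703 = 2.139 atoms per formula unit.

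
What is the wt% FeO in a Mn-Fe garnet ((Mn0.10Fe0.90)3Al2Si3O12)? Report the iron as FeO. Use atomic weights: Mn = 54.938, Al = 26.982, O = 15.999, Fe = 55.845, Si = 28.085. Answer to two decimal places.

38.99 wt%

Molar mass of (Mn0.10Fe0.90)3Al2Si3O12 = 0.30·54.938 + 2.70·55.845 + 2·26.982 + 3·28.085 + 12·15.999 = 497.470 g/mol.
Each formula unit contains 2.70 Fe, equivalent to 2.70/1 = 2.7000 mol FeO.
M(FeO) = 1×55.845 + 1×15.999 = 71.844 g/mol.
Mass of FeO per formula unit = 2.7000 × 71.844 = 193.979 g.
FeO wt% = 193.979 / 497.470 × 100 = 38.99%.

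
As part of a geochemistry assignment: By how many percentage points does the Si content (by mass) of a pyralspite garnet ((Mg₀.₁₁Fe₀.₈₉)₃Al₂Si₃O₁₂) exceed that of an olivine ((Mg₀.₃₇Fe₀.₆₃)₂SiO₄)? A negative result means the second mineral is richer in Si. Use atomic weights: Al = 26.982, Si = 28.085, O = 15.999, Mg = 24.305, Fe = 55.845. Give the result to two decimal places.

M((Mg₀.₁₁Fe₀.₈₉)₃Al₂Si₃O₁₂) = 487.334 g/mol, so wt% Si = 84.255/487.334 × 100 = 17.29%.
M((Mg₀.₃₇Fe₀.₆₃)₂SiO₄) = 180.431 g/mol, so wt% Si = 28.085/180.431 × 100 = 15.57%.
17.29 − 15.57 = 1.72 pp.

1.72 percentage points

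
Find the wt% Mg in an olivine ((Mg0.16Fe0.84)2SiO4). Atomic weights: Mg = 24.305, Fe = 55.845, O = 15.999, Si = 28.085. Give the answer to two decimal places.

4.02 wt%

Formula mass = 0.32×24.305 + 1.68×55.845 + 1×28.085 + 4×15.999 = 193.678 g/mol, of which 7.778 g is Mg.
So Mg makes up 7.778/193.678 = 0.0402 of the mass, i.e. 4.02%.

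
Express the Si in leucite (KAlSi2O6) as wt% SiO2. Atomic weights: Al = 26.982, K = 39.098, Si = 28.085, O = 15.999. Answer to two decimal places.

M(KAlSi2O6) = 218.244 g/mol; M(SiO2) = 60.083 g/mol.
Moles SiO2 per formula unit = 2 Si ÷ 1 = 2.0000.
SiO2 fraction = (2.0000 × 60.083) / 218.244 = 120.166/218.244 = 0.5506.

55.06 wt%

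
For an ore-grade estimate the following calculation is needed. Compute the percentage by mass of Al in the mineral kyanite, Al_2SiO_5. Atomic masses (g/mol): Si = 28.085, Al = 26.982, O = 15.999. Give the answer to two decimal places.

33.30 weight percent

Formula mass = 2×26.982 + 1×28.085 + 5×15.999 = 162.044 g/mol, of which 53.964 g is Al.
So Al makes up 53.964/162.044 = 0.3330 of the mass, i.e. 33.30%.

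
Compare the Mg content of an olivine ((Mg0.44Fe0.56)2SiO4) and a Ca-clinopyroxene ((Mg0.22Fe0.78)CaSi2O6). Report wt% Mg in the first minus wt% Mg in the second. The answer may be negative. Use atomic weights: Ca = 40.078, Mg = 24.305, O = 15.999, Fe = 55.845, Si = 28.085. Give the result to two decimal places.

First mineral: 21.388 g Mg in 176.016 g formula = 12.15 wt% Mg.
Second mineral: 5.347 g Mg in 241.148 g formula = 2.22 wt% Mg.
12.15% − 2.22% gives a difference of 9.93 percentage points.

9.93 percentage points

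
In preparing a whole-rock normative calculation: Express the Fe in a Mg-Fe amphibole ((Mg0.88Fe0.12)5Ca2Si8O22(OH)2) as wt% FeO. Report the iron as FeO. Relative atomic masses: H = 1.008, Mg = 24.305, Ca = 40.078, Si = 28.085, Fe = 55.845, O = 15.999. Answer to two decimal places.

M((Mg0.88Fe0.12)5Ca2Si8O22(OH)2) = 831.277 g/mol; M(FeO) = 71.844 g/mol.
Moles FeO per formula unit = 0.60 Fe ÷ 1 = 0.6000.
FeO fraction = (0.6000 × 71.844) / 831.277 = 43.106/831.277 = 0.0519.

5.19 wt%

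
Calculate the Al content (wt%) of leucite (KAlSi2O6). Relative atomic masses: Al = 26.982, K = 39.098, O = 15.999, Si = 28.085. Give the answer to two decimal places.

M(KAlSi2O6) = 218.244 g/mol.
Al contributes 1 × 26.982 = 26.982 g per mole.
26.982/218.244 = 0.1236 → 12.36%.

12.36 wt%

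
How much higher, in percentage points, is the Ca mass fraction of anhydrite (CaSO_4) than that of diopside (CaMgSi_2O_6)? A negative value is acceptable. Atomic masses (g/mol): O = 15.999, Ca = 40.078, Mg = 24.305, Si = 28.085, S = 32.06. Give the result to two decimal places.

First mineral: 40.078 g Ca in 136.134 g formula = 29.44 wt% Ca.
Second mineral: 40.078 g Ca in 216.547 g formula = 18.51 wt% Ca.
29.44% − 18.51% gives a difference of 10.93 percentage points.

10.93 percentage points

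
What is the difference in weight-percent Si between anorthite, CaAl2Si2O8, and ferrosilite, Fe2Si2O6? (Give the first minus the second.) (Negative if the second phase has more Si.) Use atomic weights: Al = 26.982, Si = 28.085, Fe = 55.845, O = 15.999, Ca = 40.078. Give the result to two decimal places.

-1.10 percentage points

M(CaAl2Si2O8) = 278.204 g/mol, so wt% Si = 56.170/278.204 × 100 = 20.19%.
M(Fe2Si2O6) = 263.854 g/mol, so wt% Si = 56.170/263.854 × 100 = 21.29%.
20.19 − 21.29 = -1.10 pp.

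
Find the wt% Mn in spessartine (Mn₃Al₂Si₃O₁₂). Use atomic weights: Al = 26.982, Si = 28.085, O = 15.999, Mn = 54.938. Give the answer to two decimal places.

33.29 wt%

M(Mn₃Al₂Si₃O₁₂) = 495.021 g/mol.
Mn contributes 3 × 54.938 = 164.814 g per mole.
164.814/495.021 = 0.3329 → 33.29%.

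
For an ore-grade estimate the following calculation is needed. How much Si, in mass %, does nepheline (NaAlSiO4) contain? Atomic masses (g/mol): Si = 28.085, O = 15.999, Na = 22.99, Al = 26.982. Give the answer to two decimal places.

19.77 mass %

M(NaAlSiO4) = 142.053 g/mol.
Si contributes 1 × 28.085 = 28.085 g per mole.
28.085/142.053 = 0.1977 → 19.77%.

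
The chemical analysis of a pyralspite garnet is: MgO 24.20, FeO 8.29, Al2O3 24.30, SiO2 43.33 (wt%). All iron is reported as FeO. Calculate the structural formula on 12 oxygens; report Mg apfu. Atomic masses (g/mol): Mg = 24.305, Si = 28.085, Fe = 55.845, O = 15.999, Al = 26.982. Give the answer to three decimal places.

MgO: 24.20/40.304 = 0.60044 mol → 0.60044 mol Mg, 0.60044 mol O.
FeO: 8.29/71.844 = 0.11539 mol → 0.11539 mol Fe, 0.11539 mol O.
Al2O3: 24.30/101.961 = 0.23833 mol → 0.47666 mol Al, 0.71499 mol O.
SiO2: 43.33/60.083 = 0.72117 mol → 0.72117 mol Si, 1.44234 mol O.
Total oxygen = 2.87316 mol. Normalization factor = 12/2.87316 = 4.17659.
Mg per 12 O = 0.60044 × 4.17659 = 2.508.

2.508 Mg apfu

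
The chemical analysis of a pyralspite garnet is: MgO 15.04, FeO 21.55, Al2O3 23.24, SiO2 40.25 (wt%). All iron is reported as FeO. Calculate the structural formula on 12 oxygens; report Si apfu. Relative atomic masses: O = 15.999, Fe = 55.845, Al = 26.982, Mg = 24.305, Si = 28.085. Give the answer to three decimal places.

2.981 Si apfu

MgO (M=40.304): mol = 0.37316; Mg = 0.37316, O = 0.37316.
FeO (M=71.844): mol = 0.29996; Fe = 0.29996, O = 0.29996.
Al2O3 (M=101.961): mol = 0.22793; Al = 0.45586, O = 0.68379.
SiO2 (M=60.083): mol = 0.66991; Si = 0.66991, O = 1.33982.
ΣO = 2.69673; factor = 12/ΣO = 4.44983.
Si apfu = 0.66991 × 4.44983 = 2.981.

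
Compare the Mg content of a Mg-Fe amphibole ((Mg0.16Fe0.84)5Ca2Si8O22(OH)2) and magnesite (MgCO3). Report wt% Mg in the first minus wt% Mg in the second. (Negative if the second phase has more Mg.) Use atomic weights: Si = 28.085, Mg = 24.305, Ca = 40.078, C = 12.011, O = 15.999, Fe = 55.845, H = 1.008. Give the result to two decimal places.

First mineral: 19.444 g Mg in 944.821 g formula = 2.06 wt% Mg.
Second mineral: 24.305 g Mg in 84.313 g formula = 28.83 wt% Mg.
2.06% − 28.83% gives a difference of -26.77 percentage points.

-26.77 percentage points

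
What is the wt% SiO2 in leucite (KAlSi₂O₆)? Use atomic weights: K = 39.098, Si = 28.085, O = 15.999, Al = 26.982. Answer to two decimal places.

55.06 wt%

Formula mass = 218.244 g/mol.
2 Si → 2.0000 mol SiO2 per formula unit; M(SiO2) = 60.083, so SiO2 mass = 120.166 g.
120.166/218.244 × 100 = 55.06 wt%.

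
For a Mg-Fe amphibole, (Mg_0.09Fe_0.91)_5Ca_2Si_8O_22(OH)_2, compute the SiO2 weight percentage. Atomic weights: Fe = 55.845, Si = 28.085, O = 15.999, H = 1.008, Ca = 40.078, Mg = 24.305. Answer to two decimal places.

Molar mass of (Mg_0.09Fe_0.91)_5Ca_2Si_8O_22(OH)_2 = 0.45·24.305 + 4.55·55.845 + 2·40.078 + 8·28.085 + 24·15.999 + 2·1.008 = 955.860 g/mol.
Each formula unit contains 8 Si, equivalent to 8/1 = 8.0000 mol SiO2.
M(SiO2) = 1×28.085 + 2×15.999 = 60.083 g/mol.
Mass of SiO2 per formula unit = 8.0000 × 60.083 = 480.664 g.
SiO2 wt% = 480.664 / 955.860 × 100 = 50.29%.

50.29 wt%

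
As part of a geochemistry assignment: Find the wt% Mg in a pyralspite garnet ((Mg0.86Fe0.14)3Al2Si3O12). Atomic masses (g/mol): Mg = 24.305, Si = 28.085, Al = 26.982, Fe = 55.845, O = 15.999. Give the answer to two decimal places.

M((Mg0.86Fe0.14)3Al2Si3O12) = 416.369 g/mol.
Mg contributes 2.58 × 24.305 = 62.707 g per mole.
62.707/416.369 = 0.1506 → 15.06%.

15.06 wt%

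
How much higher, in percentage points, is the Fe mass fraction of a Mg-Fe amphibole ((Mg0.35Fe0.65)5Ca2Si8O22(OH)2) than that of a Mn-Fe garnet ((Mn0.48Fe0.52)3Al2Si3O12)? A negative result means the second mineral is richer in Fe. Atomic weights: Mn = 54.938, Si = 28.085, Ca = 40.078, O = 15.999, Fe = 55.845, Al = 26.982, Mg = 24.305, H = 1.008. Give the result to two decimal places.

2.29 percentage points

First mineral: 181.496 g Fe in 914.858 g formula = 19.84 wt% Fe.
Second mineral: 87.118 g Fe in 496.436 g formula = 17.55 wt% Fe.
19.84% − 17.55% gives a difference of 2.29 percentage points.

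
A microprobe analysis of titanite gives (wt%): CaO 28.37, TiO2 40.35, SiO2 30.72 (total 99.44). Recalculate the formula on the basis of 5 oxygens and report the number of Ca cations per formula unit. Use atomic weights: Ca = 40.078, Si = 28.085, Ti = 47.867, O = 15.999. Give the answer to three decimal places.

0.996 Ca apfu

28.37 wt% CaO ÷ 56.077 g/mol = 0.50591 mol, giving 0.50591 Ca and 0.50591 O.
40.35 wt% TiO2 ÷ 79.865 g/mol = 0.50523 mol, giving 0.50523 Ti and 1.01046 O.
30.72 wt% SiO2 ÷ 60.083 g/mol = 0.51129 mol, giving 0.51129 Si and 1.02258 O.
Oxygen sums to 2.53895; scaling by 5/2.53895 = 1.96932 puts the formula on 5 O.
Ca: 0.50591 × 1.96932 = 0.996 atoms per formula unit.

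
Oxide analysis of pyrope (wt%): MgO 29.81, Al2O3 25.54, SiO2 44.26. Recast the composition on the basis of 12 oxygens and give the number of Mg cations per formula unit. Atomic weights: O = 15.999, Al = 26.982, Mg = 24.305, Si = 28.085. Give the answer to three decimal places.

2.994 Mg apfu

29.81 wt% MgO ÷ 40.304 g/mol = 0.73963 mol, giving 0.73963 Mg and 0.73963 O.
25.54 wt% Al2O3 ÷ 101.961 g/mol = 0.25049 mol, giving 0.50098 Al and 0.75147 O.
44.26 wt% SiO2 ÷ 60.083 g/mol = 0.73665 mol, giving 0.73665 Si and 1.47330 O.
Oxygen sums to 2.96440; scaling by 12/2.96440 = 4.04804 puts the formula on 12 O.
Mg: 0.73963 × 4.04804 = 2.994 atoms per formula unit.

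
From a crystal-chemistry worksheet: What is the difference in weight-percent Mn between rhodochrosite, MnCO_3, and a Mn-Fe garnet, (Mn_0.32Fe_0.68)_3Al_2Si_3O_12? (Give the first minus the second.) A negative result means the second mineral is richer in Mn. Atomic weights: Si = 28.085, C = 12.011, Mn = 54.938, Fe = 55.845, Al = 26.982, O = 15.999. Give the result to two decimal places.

M(MnCO_3) = 114.946 g/mol, so wt% Mn = 54.938/114.946 × 100 = 47.79%.
M((Mn_0.32Fe_0.68)_3Al_2Si_3O_12) = 496.871 g/mol, so wt% Mn = 52.740/496.871 × 100 = 10.61%.
47.79 − 10.61 = 37.18 pp.

37.18 percentage points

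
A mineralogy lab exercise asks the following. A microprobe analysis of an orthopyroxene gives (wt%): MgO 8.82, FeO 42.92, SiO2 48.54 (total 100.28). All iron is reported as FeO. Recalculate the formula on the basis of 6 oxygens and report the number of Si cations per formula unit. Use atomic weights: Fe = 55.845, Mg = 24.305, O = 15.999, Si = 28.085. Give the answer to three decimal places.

8.82 wt% MgO ÷ 40.304 g/mol = 0.21884 mol, giving 0.21884 Mg and 0.21884 O.
42.92 wt% FeO ÷ 71.844 g/mol = 0.59741 mol, giving 0.59741 Fe and 0.59741 O.
48.54 wt% SiO2 ÷ 60.083 g/mol = 0.80788 mol, giving 0.80788 Si and 1.61576 O.
Oxygen sums to 2.43201; scaling by 6/2.43201 = 2.46710 puts the formula on 6 O.
Si: 0.80788 × 2.46710 = 1.993 atoms per formula unit.

1.993 Si apfu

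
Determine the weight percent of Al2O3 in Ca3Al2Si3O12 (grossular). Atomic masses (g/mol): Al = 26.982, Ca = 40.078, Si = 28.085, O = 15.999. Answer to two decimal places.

M(Ca3Al2Si3O12) = 450.441 g/mol; M(Al2O3) = 101.961 g/mol.
Moles Al2O3 per formula unit = 2 Al ÷ 2 = 1.0000.
Al2O3 fraction = (1.0000 × 101.961) / 450.441 = 101.961/450.441 = 0.2264.

22.64 wt%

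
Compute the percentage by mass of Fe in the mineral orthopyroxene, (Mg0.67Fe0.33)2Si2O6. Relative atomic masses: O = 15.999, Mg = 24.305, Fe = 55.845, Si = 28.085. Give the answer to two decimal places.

16.63 wt%

M((Mg0.67Fe0.33)2Si2O6) = 221.590 g/mol.
Fe contributes 0.66 × 55.845 = 36.858 g per mole.
36.858/221.590 = 0.1663 → 16.63%.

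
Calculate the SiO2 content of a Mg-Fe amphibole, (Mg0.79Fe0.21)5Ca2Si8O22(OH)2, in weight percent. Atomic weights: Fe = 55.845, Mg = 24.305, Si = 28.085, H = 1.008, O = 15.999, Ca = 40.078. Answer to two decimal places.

56.85 wt%

Formula mass = 845.470 g/mol.
8 Si → 8.0000 mol SiO2 per formula unit; M(SiO2) = 60.083, so SiO2 mass = 480.664 g.
480.664/845.470 × 100 = 56.85 wt%.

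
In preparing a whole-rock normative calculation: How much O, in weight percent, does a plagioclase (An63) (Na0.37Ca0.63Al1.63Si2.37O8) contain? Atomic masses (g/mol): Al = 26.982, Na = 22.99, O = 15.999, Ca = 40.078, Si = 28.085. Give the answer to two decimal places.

M(Na0.37Ca0.63Al1.63Si2.37O8) = 272.290 g/mol.
O contributes 8 × 15.999 = 127.992 g per mole.
127.992/272.290 = 0.4701 → 47.01%.

47.01 weight percent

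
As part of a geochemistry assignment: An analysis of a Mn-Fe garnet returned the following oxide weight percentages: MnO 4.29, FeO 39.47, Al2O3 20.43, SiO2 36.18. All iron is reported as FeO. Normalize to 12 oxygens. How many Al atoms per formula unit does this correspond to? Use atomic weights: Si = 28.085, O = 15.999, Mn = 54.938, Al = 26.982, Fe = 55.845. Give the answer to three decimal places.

1.991 Al apfu

MnO (M=70.937): mol = 0.06048; Mn = 0.06048, O = 0.06048.
FeO (M=71.844): mol = 0.54938; Fe = 0.54938, O = 0.54938.
Al2O3 (M=101.961): mol = 0.20037; Al = 0.40074, O = 0.60111.
SiO2 (M=60.083): mol = 0.60217; Si = 0.60217, O = 1.20434.
ΣO = 2.41531; factor = 12/ΣO = 4.96831.
Al apfu = 0.40074 × 4.96831 = 1.991.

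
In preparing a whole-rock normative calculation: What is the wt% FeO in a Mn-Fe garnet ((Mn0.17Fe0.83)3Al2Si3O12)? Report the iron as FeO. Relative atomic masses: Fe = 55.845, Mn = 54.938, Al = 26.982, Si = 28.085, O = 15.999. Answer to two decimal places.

35.97 wt%

Molar mass of (Mn0.17Fe0.83)3Al2Si3O12 = 0.51·54.938 + 2.49·55.845 + 2·26.982 + 3·28.085 + 12·15.999 = 497.279 g/mol.
Each formula unit contains 2.49 Fe, equivalent to 2.49/1 = 2.4900 mol FeO.
M(FeO) = 1×55.845 + 1×15.999 = 71.844 g/mol.
Mass of FeO per formula unit = 2.4900 × 71.844 = 178.892 g.
FeO wt% = 178.892 / 497.279 × 100 = 35.97%.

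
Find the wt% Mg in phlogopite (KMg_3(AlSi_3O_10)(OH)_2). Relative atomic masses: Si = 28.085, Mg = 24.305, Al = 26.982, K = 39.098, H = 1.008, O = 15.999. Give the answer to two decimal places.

Formula mass = 1×39.098 + 3×24.305 + 1×26.982 + 3×28.085 + 12×15.999 + 2×1.008 = 417.254 g/mol, of which 72.915 g is Mg.
So Mg makes up 72.915/417.254 = 0.1747 of the mass, i.e. 17.47%.

17.47 weight percent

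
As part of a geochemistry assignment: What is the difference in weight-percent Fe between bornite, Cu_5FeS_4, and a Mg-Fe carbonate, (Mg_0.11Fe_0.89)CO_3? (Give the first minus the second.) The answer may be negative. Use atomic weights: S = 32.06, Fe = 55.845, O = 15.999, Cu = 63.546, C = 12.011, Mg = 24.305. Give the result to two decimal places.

First mineral: 55.845 g Fe in 501.815 g formula = 11.13 wt% Fe.
Second mineral: 49.702 g Fe in 112.384 g formula = 44.23 wt% Fe.
11.13% − 44.23% gives a difference of -33.10 percentage points.

-33.10 percentage points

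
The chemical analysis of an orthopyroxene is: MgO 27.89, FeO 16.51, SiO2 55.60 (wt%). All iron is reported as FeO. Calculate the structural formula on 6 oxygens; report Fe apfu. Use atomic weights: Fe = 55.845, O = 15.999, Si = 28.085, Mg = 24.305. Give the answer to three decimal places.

0.497 Fe apfu

27.89 wt% MgO ÷ 40.304 g/mol = 0.69199 mol, giving 0.69199 Mg and 0.69199 O.
16.51 wt% FeO ÷ 71.844 g/mol = 0.22980 mol, giving 0.22980 Fe and 0.22980 O.
55.60 wt% SiO2 ÷ 60.083 g/mol = 0.92539 mol, giving 0.92539 Si and 1.85078 O.
Oxygen sums to 2.77257; scaling by 6/2.77257 = 2.16406 puts the formula on 6 O.
Fe: 0.22980 × 2.16406 = 0.497 atoms per formula unit.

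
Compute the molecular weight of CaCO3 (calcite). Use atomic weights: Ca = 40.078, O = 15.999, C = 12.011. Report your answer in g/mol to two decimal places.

100.09 g/mol

Ca: 1 × 40.078 = 40.0780
C: 1 × 12.011 = 12.0110
O: 3 × 15.999 = 47.9970
Summing the contributions gives the formula mass.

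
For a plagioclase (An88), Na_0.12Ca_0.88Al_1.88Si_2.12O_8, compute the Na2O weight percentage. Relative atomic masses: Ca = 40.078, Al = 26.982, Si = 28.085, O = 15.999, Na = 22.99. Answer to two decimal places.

M(Na_0.12Ca_0.88Al_1.88Si_2.12O_8) = 276.286 g/mol; M(Na2O) = 61.979 g/mol.
Moles Na2O per formula unit = 0.12 Na ÷ 2 = 0.0600.
Na2O fraction = (0.0600 × 61.979) / 276.286 = 3.719/276.286 = 0.0135.

1.35 wt%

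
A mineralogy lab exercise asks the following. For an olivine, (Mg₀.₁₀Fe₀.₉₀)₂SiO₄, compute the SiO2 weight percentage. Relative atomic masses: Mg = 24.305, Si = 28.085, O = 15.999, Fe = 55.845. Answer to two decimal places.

30.43 wt%

M((Mg₀.₁₀Fe₀.₉₀)₂SiO₄) = 197.463 g/mol; M(SiO2) = 60.083 g/mol.
Moles SiO2 per formula unit = 1 Si ÷ 1 = 1.0000.
SiO2 fraction = (1.0000 × 60.083) / 197.463 = 60.083/197.463 = 0.3043.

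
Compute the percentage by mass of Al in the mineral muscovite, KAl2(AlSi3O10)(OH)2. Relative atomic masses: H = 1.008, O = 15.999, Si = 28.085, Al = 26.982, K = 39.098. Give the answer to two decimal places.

Formula mass = 1×39.098 + 3×26.982 + 3×28.085 + 12×15.999 + 2×1.008 = 398.303 g/mol, of which 80.946 g is Al.
So Al makes up 80.946/398.303 = 0.2032 of the mass, i.e. 20.32%.

20.32 wt%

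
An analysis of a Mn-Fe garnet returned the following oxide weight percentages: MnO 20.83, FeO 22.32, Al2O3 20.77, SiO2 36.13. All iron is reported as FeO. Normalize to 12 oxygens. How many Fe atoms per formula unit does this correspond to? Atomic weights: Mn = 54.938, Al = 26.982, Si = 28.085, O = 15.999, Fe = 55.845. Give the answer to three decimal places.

MnO: 20.83/70.937 = 0.29364 mol → 0.29364 mol Mn, 0.29364 mol O.
FeO: 22.32/71.844 = 0.31067 mol → 0.31067 mol Fe, 0.31067 mol O.
Al2O3: 20.77/101.961 = 0.20371 mol → 0.40742 mol Al, 0.61113 mol O.
SiO2: 36.13/60.083 = 0.60133 mol → 0.60133 mol Si, 1.20266 mol O.
Total oxygen = 2.41810 mol. Normalization factor = 12/2.41810 = 4.96257.
Fe per 12 O = 0.31067 × 4.96257 = 1.542.

1.542 Fe apfu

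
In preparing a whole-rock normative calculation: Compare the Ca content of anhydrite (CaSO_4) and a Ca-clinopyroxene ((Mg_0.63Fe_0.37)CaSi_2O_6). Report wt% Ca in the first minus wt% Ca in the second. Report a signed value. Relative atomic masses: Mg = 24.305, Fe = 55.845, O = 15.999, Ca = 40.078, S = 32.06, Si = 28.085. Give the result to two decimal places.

11.88 percentage points

Ca in CaSO_4: molar mass 136.134 g/mol; 1×40.078 = 40.078 g → 29.44 wt%.
Ca in (Mg_0.63Fe_0.37)CaSi_2O_6: molar mass 228.217 g/mol; 1×40.078 = 40.078 g → 17.56 wt%.
Difference = 29.44 − 17.56 = 11.88 percentage points.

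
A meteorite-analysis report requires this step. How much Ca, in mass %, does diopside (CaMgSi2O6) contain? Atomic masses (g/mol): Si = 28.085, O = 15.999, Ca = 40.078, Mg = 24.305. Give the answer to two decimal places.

M(CaMgSi2O6) = 216.547 g/mol.
Ca contributes 1 × 40.078 = 40.078 g per mole.
40.078/216.547 = 0.1851 → 18.51%.

18.51 mass %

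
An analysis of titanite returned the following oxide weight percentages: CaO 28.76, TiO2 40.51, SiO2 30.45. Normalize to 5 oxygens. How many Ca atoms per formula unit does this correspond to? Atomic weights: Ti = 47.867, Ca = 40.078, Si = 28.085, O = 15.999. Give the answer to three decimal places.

1.009 Ca apfu

CaO: 28.76/56.077 = 0.51287 mol → 0.51287 mol Ca, 0.51287 mol O.
TiO2: 40.51/79.865 = 0.50723 mol → 0.50723 mol Ti, 1.01446 mol O.
SiO2: 30.45/60.083 = 0.50680 mol → 0.50680 mol Si, 1.01360 mol O.
Total oxygen = 2.54093 mol. Normalization factor = 5/2.54093 = 1.96778.
Ca per 5 O = 0.51287 × 1.96778 = 1.009.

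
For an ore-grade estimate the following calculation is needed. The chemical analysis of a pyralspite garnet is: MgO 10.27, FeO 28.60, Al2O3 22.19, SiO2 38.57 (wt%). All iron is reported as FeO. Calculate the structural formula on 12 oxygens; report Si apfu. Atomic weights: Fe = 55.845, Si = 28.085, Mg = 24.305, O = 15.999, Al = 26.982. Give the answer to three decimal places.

MgO: 10.27/40.304 = 0.25481 mol → 0.25481 mol Mg, 0.25481 mol O.
FeO: 28.60/71.844 = 0.39808 mol → 0.39808 mol Fe, 0.39808 mol O.
Al2O3: 22.19/101.961 = 0.21763 mol → 0.43526 mol Al, 0.65289 mol O.
SiO2: 38.57/60.083 = 0.64195 mol → 0.64195 mol Si, 1.28390 mol O.
Total oxygen = 2.58968 mol. Normalization factor = 12/2.58968 = 4.63378.
Si per 12 O = 0.64195 × 4.63378 = 2.975.

2.975 Si apfu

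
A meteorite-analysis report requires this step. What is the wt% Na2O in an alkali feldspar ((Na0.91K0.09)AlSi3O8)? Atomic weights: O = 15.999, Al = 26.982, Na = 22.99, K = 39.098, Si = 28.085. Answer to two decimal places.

M((Na0.91K0.09)AlSi3O8) = 263.669 g/mol; M(Na2O) = 61.979 g/mol.
Moles Na2O per formula unit = 0.91 Na ÷ 2 = 0.4550.
Na2O fraction = (0.4550 × 61.979) / 263.669 = 28.200/263.669 = 0.1070.

10.70 wt%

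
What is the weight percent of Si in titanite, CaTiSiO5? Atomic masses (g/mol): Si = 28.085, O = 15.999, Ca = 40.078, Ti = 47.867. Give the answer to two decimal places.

Molar mass of CaTiSiO5: 1×40.078 + 1×47.867 + 1×28.085 + 5×15.999 = 196.025 g/mol.
Mass of Si per formula unit: 1 × 28.085 = 28.085 g.
Weight fraction Si = 28.085 / 196.025 = 0.1433.

14.33 wt%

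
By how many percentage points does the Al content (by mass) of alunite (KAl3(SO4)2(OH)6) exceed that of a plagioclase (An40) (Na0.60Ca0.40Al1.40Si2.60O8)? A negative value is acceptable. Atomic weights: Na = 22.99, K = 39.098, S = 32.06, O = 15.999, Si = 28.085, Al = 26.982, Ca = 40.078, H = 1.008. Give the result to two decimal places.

M(KAl3(SO4)2(OH)6) = 414.198 g/mol, so wt% Al = 80.946/414.198 × 100 = 19.54%.
M(Na0.60Ca0.40Al1.40Si2.60O8) = 268.613 g/mol, so wt% Al = 37.775/268.613 × 100 = 14.06%.
19.54 − 14.06 = 5.48 pp.

5.48 percentage points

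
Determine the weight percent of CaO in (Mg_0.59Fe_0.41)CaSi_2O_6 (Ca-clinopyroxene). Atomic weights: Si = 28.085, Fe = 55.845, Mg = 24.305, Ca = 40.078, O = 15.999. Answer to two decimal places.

24.44 wt%

Formula mass = 229.478 g/mol.
1 Ca → 1.0000 mol CaO per formula unit; M(CaO) = 56.077, so CaO mass = 56.077 g.
56.077/229.478 × 100 = 24.44 wt%.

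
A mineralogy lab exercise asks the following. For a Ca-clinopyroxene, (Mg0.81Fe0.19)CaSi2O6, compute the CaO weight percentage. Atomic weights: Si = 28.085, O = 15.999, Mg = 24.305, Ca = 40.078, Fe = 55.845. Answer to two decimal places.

25.20 wt%

Formula mass = 222.540 g/mol.
1 Ca → 1.0000 mol CaO per formula unit; M(CaO) = 56.077, so CaO mass = 56.077 g.
56.077/222.540 × 100 = 25.20 wt%.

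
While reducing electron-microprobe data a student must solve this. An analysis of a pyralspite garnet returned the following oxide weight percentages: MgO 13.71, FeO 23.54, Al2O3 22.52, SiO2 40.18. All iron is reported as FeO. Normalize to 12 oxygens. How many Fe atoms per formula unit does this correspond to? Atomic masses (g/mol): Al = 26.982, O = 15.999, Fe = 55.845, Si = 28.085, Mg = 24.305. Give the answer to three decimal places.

1.474 Fe apfu

13.71 wt% MgO ÷ 40.304 g/mol = 0.34016 mol, giving 0.34016 Mg and 0.34016 O.
23.54 wt% FeO ÷ 71.844 g/mol = 0.32765 mol, giving 0.32765 Fe and 0.32765 O.
22.52 wt% Al2O3 ÷ 101.961 g/mol = 0.22087 mol, giving 0.44174 Al and 0.66261 O.
40.18 wt% SiO2 ÷ 60.083 g/mol = 0.66874 mol, giving 0.66874 Si and 1.33748 O.
Oxygen sums to 2.66790; scaling by 12/2.66790 = 4.49792 puts the formula on 12 O.
Fe: 0.32765 × 4.49792 = 1.474 atoms per formula unit.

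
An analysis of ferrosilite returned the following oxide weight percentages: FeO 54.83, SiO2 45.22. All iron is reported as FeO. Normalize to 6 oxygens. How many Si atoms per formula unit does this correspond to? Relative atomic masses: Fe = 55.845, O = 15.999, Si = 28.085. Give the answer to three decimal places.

1.991 Si apfu

54.83 wt% FeO ÷ 71.844 g/mol = 0.76318 mol, giving 0.76318 Fe and 0.76318 O.
45.22 wt% SiO2 ÷ 60.083 g/mol = 0.75263 mol, giving 0.75263 Si and 1.50526 O.
Oxygen sums to 2.26844; scaling by 6/2.26844 = 2.64499 puts the formula on 6 O.
Si: 0.75263 × 2.64499 = 1.991 atoms per formula unit.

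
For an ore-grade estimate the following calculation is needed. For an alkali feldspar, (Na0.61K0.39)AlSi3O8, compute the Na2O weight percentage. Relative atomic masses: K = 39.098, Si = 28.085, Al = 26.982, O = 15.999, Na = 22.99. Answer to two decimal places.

7.04 wt%

Formula mass = 268.501 g/mol.
0.61 Na → 0.3050 mol Na2O per formula unit; M(Na2O) = 61.979, so Na2O mass = 18.904 g.
18.904/268.501 × 100 = 7.04 wt%.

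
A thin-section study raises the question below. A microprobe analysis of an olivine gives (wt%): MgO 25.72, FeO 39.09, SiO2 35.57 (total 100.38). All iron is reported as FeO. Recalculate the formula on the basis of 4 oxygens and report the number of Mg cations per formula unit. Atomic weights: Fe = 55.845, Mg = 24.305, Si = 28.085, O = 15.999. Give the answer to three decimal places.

1.079 Mg apfu

25.72 wt% MgO ÷ 40.304 g/mol = 0.63815 mol, giving 0.63815 Mg and 0.63815 O.
39.09 wt% FeO ÷ 71.844 g/mol = 0.54410 mol, giving 0.54410 Fe and 0.54410 O.
35.57 wt% SiO2 ÷ 60.083 g/mol = 0.59201 mol, giving 0.59201 Si and 1.18402 O.
Oxygen sums to 2.36627; scaling by 4/2.36627 = 1.69042 puts the formula on 4 O.
Mg: 0.63815 × 1.69042 = 1.079 atoms per formula unit.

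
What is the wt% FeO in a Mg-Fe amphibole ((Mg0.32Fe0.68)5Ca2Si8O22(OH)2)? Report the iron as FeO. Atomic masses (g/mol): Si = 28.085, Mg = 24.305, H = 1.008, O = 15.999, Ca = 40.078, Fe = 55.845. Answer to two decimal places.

M((Mg0.32Fe0.68)5Ca2Si8O22(OH)2) = 919.589 g/mol; M(FeO) = 71.844 g/mol.
Moles FeO per formula unit = 3.40 Fe ÷ 1 = 3.4000.
FeO fraction = (3.4000 × 71.844) / 919.589 = 244.270/919.589 = 0.2656.

26.56 wt%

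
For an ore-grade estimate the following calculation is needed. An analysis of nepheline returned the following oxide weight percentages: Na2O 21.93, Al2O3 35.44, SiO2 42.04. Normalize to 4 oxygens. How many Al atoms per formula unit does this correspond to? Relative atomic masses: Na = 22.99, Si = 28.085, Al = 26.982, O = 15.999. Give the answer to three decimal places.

0.995 Al apfu

Na2O (M=61.979): mol = 0.35383; Na = 0.70766, O = 0.35383.
Al2O3 (M=101.961): mol = 0.34758; Al = 0.69516, O = 1.04274.
SiO2 (M=60.083): mol = 0.69970; Si = 0.69970, O = 1.39940.
ΣO = 2.79597; factor = 4/ΣO = 1.43063.
Al apfu = 0.69516 × 1.43063 = 0.995.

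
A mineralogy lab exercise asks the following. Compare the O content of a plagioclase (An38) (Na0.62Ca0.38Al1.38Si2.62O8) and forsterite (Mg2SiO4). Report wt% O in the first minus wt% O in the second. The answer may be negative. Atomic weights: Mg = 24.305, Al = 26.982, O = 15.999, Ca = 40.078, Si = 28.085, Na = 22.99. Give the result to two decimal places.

M(Na0.62Ca0.38Al1.38Si2.62O8) = 268.293 g/mol, so wt% O = 127.992/268.293 × 100 = 47.71%.
M(Mg2SiO4) = 140.691 g/mol, so wt% O = 63.996/140.691 × 100 = 45.49%.
47.71 − 45.49 = 2.22 pp.

2.22 percentage points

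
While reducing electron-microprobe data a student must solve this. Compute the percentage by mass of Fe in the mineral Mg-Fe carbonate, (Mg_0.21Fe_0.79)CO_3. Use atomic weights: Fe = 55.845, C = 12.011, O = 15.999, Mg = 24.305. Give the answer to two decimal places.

40.39 weight percent

Formula mass = 0.21·24.305 + 0.79·55.845 + 1·12.011 + 3·15.999 = 109.230 g/mol, of which 44.118 g is Fe.
So Fe makes up 44.118/109.230 = 0.4039 of the mass, i.e. 40.39%.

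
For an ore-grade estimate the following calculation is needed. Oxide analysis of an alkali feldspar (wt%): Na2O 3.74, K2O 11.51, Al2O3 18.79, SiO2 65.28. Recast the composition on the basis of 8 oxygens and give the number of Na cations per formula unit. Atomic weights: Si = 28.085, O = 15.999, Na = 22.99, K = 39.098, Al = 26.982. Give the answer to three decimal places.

Na2O (M=61.979): mol = 0.06034; Na = 0.12068, O = 0.06034.
K2O (M=94.195): mol = 0.12219; K = 0.24438, O = 0.12219.
Al2O3 (M=101.961): mol = 0.18429; Al = 0.36858, O = 0.55287.
SiO2 (M=60.083): mol = 1.08650; Si = 1.08650, O = 2.17300.
ΣO = 2.90840; factor = 8/ΣO = 2.75065.
Na apfu = 0.12068 × 2.75065 = 0.332.

0.332 Na apfu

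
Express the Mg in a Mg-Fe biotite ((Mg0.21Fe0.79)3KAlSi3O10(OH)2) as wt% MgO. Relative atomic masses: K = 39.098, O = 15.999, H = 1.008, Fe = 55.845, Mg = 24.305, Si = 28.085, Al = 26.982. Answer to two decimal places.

5.16 wt%

Molar mass of (Mg0.21Fe0.79)3KAlSi3O10(OH)2 = 0.63×24.305 + 2.37×55.845 + 1×39.098 + 1×26.982 + 3×28.085 + 12×15.999 + 2×1.008 = 492.004 g/mol.
Each formula unit contains 0.63 Mg, equivalent to 0.63/1 = 0.6300 mol MgO.
M(MgO) = 1×24.305 + 1×15.999 = 40.304 g/mol.
Mass of MgO per formula unit = 0.6300 × 40.304 = 25.392 g.
MgO wt% = 25.392 / 492.004 × 100 = 5.16%.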